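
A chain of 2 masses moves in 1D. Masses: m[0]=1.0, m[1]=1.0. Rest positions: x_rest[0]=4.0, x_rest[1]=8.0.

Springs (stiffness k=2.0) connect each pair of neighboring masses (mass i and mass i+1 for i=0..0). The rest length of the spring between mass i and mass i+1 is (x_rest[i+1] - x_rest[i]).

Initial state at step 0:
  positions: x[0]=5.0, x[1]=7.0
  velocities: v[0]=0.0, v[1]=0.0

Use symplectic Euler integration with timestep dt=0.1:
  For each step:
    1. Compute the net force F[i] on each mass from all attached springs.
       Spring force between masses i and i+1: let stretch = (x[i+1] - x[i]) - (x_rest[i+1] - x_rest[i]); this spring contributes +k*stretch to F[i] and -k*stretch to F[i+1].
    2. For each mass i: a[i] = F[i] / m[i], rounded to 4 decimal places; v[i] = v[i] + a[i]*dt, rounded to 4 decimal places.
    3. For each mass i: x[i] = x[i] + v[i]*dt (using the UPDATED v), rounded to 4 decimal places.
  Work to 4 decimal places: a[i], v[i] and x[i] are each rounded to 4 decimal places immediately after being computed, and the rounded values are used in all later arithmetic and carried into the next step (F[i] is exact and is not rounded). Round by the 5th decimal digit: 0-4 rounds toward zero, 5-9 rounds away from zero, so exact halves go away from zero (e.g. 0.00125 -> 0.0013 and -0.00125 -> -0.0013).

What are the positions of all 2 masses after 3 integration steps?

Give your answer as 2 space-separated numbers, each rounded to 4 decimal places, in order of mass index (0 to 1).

Step 0: x=[5.0000 7.0000] v=[0.0000 0.0000]
Step 1: x=[4.9600 7.0400] v=[-0.4000 0.4000]
Step 2: x=[4.8816 7.1184] v=[-0.7840 0.7840]
Step 3: x=[4.7679 7.2321] v=[-1.1366 1.1366]

Answer: 4.7679 7.2321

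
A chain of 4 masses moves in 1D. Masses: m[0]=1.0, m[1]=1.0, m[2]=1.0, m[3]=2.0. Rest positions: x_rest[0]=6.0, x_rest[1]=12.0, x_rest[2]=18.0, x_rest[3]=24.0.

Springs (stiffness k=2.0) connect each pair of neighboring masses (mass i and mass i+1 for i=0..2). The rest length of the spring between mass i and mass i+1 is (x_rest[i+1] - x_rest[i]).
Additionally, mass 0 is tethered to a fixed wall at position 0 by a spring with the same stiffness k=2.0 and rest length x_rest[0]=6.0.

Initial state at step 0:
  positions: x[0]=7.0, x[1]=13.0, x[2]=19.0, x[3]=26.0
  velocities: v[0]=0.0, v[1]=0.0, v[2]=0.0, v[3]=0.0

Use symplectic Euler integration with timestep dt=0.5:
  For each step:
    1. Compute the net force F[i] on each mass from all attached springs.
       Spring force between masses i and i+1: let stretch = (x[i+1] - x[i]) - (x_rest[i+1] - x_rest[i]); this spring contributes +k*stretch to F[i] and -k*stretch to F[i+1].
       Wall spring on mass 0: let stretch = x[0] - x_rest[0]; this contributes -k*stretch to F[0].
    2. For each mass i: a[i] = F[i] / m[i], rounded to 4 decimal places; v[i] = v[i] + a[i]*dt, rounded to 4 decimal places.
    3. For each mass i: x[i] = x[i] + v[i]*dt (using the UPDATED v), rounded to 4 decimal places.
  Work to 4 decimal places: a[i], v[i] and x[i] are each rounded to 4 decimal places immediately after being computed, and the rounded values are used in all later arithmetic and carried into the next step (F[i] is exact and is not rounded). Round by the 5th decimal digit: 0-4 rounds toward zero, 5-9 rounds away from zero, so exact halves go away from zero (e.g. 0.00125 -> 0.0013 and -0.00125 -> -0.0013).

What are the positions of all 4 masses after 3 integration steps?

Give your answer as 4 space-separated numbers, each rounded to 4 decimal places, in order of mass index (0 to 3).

Answer: 6.0000 12.9375 19.5938 25.2344

Derivation:
Step 0: x=[7.0000 13.0000 19.0000 26.0000] v=[0.0000 0.0000 0.0000 0.0000]
Step 1: x=[6.5000 13.0000 19.5000 25.7500] v=[-1.0000 0.0000 1.0000 -0.5000]
Step 2: x=[6.0000 13.0000 19.8750 25.4375] v=[-1.0000 0.0000 0.7500 -0.6250]
Step 3: x=[6.0000 12.9375 19.5938 25.2344] v=[0.0000 -0.1250 -0.5625 -0.4063]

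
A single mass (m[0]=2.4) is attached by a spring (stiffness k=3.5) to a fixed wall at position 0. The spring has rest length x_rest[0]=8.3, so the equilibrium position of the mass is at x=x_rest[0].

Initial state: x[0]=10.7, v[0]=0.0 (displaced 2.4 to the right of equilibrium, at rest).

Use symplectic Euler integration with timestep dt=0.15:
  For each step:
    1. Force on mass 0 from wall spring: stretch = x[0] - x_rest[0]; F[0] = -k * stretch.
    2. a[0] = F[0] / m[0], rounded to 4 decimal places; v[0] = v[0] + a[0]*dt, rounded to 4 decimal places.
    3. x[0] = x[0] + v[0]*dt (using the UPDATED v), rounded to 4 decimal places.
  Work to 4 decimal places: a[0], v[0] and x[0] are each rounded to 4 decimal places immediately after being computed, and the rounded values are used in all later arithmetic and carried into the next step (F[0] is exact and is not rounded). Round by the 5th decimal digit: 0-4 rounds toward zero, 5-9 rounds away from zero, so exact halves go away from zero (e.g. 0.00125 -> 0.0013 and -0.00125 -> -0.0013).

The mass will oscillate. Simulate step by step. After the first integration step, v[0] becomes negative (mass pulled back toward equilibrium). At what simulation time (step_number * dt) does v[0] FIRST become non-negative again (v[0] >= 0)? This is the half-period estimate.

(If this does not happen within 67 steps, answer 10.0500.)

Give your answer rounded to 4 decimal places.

Step 0: x=[10.7000] v=[0.0000]
Step 1: x=[10.6213] v=[-0.5250]
Step 2: x=[10.4664] v=[-1.0328]
Step 3: x=[10.2404] v=[-1.5067]
Step 4: x=[9.9507] v=[-1.9312]
Step 5: x=[9.6069] v=[-2.2923]
Step 6: x=[9.2202] v=[-2.5782]
Step 7: x=[8.8033] v=[-2.7795]
Step 8: x=[8.3699] v=[-2.8896]
Step 9: x=[7.9342] v=[-2.9049]
Step 10: x=[7.5105] v=[-2.8249]
Step 11: x=[7.1127] v=[-2.6522]
Step 12: x=[6.7538] v=[-2.3925]
Step 13: x=[6.4457] v=[-2.0543]
Step 14: x=[6.1984] v=[-1.6487]
Step 15: x=[6.0201] v=[-1.1890]
Step 16: x=[5.9166] v=[-0.6903]
Step 17: x=[5.8913] v=[-0.1689]
Step 18: x=[5.9450] v=[0.3580]
First v>=0 after going negative at step 18, time=2.7000

Answer: 2.7000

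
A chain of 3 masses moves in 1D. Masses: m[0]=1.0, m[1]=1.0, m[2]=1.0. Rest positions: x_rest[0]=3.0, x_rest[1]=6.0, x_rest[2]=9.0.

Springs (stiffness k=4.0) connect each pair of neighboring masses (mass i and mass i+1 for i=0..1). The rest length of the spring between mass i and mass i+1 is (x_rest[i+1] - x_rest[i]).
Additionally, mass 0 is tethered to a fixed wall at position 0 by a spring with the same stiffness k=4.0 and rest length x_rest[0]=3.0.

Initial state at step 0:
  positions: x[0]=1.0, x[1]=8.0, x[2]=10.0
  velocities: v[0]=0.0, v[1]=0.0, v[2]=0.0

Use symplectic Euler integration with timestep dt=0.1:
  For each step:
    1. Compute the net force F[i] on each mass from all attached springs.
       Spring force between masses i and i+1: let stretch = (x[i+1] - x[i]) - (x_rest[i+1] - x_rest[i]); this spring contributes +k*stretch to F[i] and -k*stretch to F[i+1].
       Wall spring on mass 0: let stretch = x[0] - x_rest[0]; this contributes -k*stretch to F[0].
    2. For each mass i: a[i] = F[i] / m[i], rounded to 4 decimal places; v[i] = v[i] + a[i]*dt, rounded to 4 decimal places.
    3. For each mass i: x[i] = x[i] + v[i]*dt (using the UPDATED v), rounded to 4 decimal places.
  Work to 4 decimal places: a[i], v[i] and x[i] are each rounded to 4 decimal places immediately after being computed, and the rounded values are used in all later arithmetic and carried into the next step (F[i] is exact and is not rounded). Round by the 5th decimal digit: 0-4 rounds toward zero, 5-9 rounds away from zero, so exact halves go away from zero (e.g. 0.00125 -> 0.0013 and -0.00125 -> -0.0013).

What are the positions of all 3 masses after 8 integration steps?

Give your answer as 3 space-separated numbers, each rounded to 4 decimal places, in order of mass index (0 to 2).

Step 0: x=[1.0000 8.0000 10.0000] v=[0.0000 0.0000 0.0000]
Step 1: x=[1.2400 7.8000 10.0400] v=[2.4000 -2.0000 0.4000]
Step 2: x=[1.6928 7.4272 10.1104] v=[4.5280 -3.7280 0.7040]
Step 3: x=[2.3073 6.9324 10.1935] v=[6.1446 -4.9485 0.8307]
Step 4: x=[3.0145 6.3830 10.2661] v=[7.0717 -5.4941 0.7263]
Step 5: x=[3.7358 5.8542 10.3034] v=[7.2133 -5.2883 0.3731]
Step 6: x=[4.3924 5.4186 10.2827] v=[6.5663 -4.3560 -0.2066]
Step 7: x=[4.9144 5.1365 10.1875] v=[5.2198 -2.8208 -0.9522]
Step 8: x=[5.2487 5.0476 10.0102] v=[3.3429 -0.8892 -1.7726]

Answer: 5.2487 5.0476 10.0102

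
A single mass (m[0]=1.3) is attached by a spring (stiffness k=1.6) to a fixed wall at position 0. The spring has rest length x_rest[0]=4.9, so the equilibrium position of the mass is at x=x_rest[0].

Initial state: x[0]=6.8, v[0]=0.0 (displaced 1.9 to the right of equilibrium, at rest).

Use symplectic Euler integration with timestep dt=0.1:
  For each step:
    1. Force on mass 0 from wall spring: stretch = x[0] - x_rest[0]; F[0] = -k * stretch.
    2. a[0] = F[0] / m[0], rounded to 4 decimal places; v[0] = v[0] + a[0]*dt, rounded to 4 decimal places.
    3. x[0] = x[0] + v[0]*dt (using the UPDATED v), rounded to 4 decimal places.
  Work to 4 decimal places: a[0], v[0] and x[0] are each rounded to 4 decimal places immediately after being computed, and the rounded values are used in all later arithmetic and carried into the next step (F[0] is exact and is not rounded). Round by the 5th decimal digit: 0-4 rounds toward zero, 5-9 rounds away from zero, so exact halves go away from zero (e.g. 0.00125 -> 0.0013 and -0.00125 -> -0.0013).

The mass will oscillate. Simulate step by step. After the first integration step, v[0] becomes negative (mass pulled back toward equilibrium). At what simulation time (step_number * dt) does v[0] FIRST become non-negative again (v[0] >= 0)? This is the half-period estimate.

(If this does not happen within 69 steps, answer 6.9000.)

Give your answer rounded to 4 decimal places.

Answer: 2.9000

Derivation:
Step 0: x=[6.8000] v=[0.0000]
Step 1: x=[6.7766] v=[-0.2339]
Step 2: x=[6.7301] v=[-0.4649]
Step 3: x=[6.6611] v=[-0.6901]
Step 4: x=[6.5704] v=[-0.9069]
Step 5: x=[6.4592] v=[-1.1125]
Step 6: x=[6.3288] v=[-1.3044]
Step 7: x=[6.1808] v=[-1.4803]
Step 8: x=[6.0170] v=[-1.6379]
Step 9: x=[5.8395] v=[-1.7754]
Step 10: x=[5.6504] v=[-1.8910]
Step 11: x=[5.4521] v=[-1.9834]
Step 12: x=[5.2470] v=[-2.0514]
Step 13: x=[5.0376] v=[-2.0941]
Step 14: x=[4.8265] v=[-2.1110]
Step 15: x=[4.6163] v=[-2.1020]
Step 16: x=[4.4096] v=[-2.0671]
Step 17: x=[4.2089] v=[-2.0067]
Step 18: x=[4.0167] v=[-1.9216]
Step 19: x=[3.8354] v=[-1.8129]
Step 20: x=[3.6672] v=[-1.6819]
Step 21: x=[3.5142] v=[-1.5302]
Step 22: x=[3.3782] v=[-1.3596]
Step 23: x=[3.2610] v=[-1.1723]
Step 24: x=[3.1639] v=[-0.9706]
Step 25: x=[3.0882] v=[-0.7569]
Step 26: x=[3.0348] v=[-0.5339]
Step 27: x=[3.0044] v=[-0.3043]
Step 28: x=[2.9973] v=[-0.0710]
Step 29: x=[3.0136] v=[0.1632]
First v>=0 after going negative at step 29, time=2.9000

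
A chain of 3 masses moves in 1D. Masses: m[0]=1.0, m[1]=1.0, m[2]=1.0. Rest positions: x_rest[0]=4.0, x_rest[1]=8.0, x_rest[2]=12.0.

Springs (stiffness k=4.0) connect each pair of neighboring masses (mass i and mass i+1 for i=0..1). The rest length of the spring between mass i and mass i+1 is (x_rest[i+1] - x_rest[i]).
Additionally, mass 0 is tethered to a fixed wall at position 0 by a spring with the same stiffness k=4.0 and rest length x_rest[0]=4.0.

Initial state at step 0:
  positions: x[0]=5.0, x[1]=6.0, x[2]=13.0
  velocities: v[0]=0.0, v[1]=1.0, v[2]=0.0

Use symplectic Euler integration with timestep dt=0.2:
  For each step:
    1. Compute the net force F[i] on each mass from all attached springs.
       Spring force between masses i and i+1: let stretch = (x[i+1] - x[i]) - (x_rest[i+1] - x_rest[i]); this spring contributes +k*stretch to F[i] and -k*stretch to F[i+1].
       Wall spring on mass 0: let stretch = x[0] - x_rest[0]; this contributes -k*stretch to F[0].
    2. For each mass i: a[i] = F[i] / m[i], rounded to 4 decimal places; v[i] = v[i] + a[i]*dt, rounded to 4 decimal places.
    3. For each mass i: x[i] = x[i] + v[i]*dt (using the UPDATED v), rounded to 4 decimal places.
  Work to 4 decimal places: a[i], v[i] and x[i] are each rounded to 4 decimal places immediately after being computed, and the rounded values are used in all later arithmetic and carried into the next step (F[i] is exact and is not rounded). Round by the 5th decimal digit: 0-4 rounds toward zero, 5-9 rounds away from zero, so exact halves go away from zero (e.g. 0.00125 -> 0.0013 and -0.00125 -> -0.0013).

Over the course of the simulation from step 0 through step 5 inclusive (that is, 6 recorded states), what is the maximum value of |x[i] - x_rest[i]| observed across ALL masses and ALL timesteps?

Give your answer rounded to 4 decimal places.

Answer: 2.2527

Derivation:
Step 0: x=[5.0000 6.0000 13.0000] v=[0.0000 1.0000 0.0000]
Step 1: x=[4.3600 7.1600 12.5200] v=[-3.2000 5.8000 -2.4000]
Step 2: x=[3.4704 8.7296 11.8224] v=[-4.4480 7.8480 -3.4880]
Step 3: x=[2.8670 9.9526 11.2700] v=[-3.0170 6.1149 -2.7622]
Step 4: x=[2.9386 10.2527 11.1468] v=[0.3579 1.5003 -0.6161]
Step 5: x=[3.7103 9.5256 11.5205] v=[3.8583 -3.6357 1.8686]
Max displacement = 2.2527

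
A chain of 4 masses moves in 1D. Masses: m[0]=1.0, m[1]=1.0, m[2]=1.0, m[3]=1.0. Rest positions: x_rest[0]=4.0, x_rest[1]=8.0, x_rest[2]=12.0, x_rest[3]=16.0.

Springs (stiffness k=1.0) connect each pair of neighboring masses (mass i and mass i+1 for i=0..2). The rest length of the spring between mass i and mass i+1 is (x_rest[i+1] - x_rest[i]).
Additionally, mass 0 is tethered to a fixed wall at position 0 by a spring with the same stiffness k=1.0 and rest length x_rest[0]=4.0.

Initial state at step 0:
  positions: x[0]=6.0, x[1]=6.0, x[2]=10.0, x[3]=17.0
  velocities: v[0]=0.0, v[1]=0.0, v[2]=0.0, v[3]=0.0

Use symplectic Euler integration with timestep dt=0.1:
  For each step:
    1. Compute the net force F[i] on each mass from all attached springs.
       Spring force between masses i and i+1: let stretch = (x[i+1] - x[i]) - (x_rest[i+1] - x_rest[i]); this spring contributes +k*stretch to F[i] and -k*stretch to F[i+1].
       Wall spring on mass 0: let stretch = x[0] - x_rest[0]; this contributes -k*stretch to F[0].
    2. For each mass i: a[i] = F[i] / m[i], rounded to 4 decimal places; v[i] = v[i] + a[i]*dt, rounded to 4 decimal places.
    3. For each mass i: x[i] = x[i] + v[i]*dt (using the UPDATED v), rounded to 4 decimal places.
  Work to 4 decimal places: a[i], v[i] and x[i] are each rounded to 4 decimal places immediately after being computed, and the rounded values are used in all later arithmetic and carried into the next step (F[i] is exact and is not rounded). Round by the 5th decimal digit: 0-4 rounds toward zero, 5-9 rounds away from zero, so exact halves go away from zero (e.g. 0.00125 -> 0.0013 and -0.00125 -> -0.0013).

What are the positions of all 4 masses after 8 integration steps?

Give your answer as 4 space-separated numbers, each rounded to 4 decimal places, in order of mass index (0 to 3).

Answer: 4.1567 7.2237 10.9774 16.0410

Derivation:
Step 0: x=[6.0000 6.0000 10.0000 17.0000] v=[0.0000 0.0000 0.0000 0.0000]
Step 1: x=[5.9400 6.0400 10.0300 16.9700] v=[-0.6000 0.4000 0.3000 -0.3000]
Step 2: x=[5.8216 6.1189 10.0895 16.9106] v=[-1.1840 0.7890 0.5950 -0.5940]
Step 3: x=[5.6480 6.2345 10.1775 16.8230] v=[-1.7364 1.1563 0.8801 -0.8761]
Step 4: x=[5.4237 6.3837 10.2925 16.7089] v=[-2.2426 1.4920 1.1504 -1.1407]
Step 5: x=[5.1548 6.5624 10.4326 16.5707] v=[-2.6890 1.7869 1.4012 -1.3823]
Step 6: x=[4.8484 6.7657 10.5954 16.4111] v=[-3.0637 2.0332 1.6280 -1.5961]
Step 7: x=[4.5127 6.9881 10.7781 16.2333] v=[-3.3568 2.2244 1.8266 -1.7777]
Step 8: x=[4.1567 7.2237 10.9774 16.0410] v=[-3.5605 2.3559 1.9931 -1.9232]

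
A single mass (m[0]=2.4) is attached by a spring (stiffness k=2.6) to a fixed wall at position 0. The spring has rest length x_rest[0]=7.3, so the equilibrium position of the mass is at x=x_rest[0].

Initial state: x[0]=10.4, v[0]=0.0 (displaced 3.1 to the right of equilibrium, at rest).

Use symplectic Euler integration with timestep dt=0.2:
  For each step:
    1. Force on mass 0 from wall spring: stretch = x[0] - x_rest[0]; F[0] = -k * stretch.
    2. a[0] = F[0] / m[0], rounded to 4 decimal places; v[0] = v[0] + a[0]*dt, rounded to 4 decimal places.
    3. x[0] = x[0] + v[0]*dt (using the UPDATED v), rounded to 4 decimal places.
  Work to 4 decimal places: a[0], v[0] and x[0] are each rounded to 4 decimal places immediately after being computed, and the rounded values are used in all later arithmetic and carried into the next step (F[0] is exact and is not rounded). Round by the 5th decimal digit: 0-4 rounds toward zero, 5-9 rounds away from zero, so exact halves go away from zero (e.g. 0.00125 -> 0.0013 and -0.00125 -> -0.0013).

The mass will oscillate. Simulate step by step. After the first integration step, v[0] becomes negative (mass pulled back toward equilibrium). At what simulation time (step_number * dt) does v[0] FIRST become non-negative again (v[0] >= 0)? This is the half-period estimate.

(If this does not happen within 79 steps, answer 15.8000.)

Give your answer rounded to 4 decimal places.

Step 0: x=[10.4000] v=[0.0000]
Step 1: x=[10.2657] v=[-0.6717]
Step 2: x=[10.0028] v=[-1.3143]
Step 3: x=[9.6228] v=[-1.8999]
Step 4: x=[9.1422] v=[-2.4032]
Step 5: x=[8.5817] v=[-2.8023]
Step 6: x=[7.9657] v=[-3.0800]
Step 7: x=[7.3209] v=[-3.2242]
Step 8: x=[6.6752] v=[-3.2287]
Step 9: x=[6.0565] v=[-3.0933]
Step 10: x=[5.4917] v=[-2.8239]
Step 11: x=[5.0053] v=[-2.4321]
Step 12: x=[4.6183] v=[-1.9349]
Step 13: x=[4.3475] v=[-1.3539]
Step 14: x=[4.2047] v=[-0.7142]
Step 15: x=[4.1960] v=[-0.0436]
Step 16: x=[4.3218] v=[0.6289]
First v>=0 after going negative at step 16, time=3.2000

Answer: 3.2000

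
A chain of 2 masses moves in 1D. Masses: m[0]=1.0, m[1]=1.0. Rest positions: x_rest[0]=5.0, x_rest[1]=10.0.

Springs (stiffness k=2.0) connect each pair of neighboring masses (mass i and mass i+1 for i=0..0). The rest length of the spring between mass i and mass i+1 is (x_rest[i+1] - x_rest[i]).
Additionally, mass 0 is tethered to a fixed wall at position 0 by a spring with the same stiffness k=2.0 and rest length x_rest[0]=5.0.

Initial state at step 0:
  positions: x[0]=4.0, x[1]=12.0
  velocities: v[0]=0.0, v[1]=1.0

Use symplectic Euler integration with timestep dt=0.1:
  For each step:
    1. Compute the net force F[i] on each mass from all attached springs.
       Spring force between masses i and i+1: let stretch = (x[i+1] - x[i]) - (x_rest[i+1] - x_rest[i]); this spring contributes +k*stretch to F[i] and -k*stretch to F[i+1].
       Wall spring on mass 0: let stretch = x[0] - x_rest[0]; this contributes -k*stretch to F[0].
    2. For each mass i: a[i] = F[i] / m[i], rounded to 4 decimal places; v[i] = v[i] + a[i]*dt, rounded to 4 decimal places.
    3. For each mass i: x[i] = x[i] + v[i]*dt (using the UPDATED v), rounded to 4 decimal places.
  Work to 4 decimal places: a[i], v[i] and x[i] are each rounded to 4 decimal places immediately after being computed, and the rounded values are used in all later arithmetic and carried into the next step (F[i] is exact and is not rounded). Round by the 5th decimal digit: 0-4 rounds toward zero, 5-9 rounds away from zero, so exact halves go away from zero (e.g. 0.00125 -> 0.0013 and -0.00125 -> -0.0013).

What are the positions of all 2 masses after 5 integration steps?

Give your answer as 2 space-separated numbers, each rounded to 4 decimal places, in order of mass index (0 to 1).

Answer: 5.0899 11.6556

Derivation:
Step 0: x=[4.0000 12.0000] v=[0.0000 1.0000]
Step 1: x=[4.0800 12.0400] v=[0.8000 0.4000]
Step 2: x=[4.2376 12.0208] v=[1.5760 -0.1920]
Step 3: x=[4.4661 11.9459] v=[2.2851 -0.7486]
Step 4: x=[4.7549 11.8214] v=[2.8878 -1.2446]
Step 5: x=[5.0899 11.6556] v=[3.3501 -1.6579]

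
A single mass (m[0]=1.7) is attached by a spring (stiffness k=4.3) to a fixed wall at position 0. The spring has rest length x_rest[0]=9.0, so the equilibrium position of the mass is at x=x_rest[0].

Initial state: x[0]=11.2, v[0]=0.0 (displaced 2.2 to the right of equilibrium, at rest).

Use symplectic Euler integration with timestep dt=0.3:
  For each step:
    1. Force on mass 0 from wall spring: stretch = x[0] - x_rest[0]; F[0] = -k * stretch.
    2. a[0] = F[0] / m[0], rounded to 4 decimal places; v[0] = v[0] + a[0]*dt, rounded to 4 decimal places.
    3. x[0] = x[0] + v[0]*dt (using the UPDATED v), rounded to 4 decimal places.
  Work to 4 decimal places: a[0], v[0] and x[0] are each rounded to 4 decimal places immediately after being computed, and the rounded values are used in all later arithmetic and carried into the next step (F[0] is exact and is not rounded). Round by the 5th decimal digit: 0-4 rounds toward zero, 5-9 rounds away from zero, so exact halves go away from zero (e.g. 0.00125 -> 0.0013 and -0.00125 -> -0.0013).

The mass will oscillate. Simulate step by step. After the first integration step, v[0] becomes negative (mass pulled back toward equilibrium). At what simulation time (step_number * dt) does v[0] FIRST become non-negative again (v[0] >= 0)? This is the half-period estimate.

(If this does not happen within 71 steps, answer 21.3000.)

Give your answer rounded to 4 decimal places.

Answer: 2.1000

Derivation:
Step 0: x=[11.2000] v=[0.0000]
Step 1: x=[10.6992] v=[-1.6694]
Step 2: x=[9.8116] v=[-2.9588]
Step 3: x=[8.7392] v=[-3.5747]
Step 4: x=[7.7262] v=[-3.3768]
Step 5: x=[7.0031] v=[-2.4102]
Step 6: x=[6.7346] v=[-0.8949]
Step 7: x=[6.9818] v=[0.8241]
First v>=0 after going negative at step 7, time=2.1000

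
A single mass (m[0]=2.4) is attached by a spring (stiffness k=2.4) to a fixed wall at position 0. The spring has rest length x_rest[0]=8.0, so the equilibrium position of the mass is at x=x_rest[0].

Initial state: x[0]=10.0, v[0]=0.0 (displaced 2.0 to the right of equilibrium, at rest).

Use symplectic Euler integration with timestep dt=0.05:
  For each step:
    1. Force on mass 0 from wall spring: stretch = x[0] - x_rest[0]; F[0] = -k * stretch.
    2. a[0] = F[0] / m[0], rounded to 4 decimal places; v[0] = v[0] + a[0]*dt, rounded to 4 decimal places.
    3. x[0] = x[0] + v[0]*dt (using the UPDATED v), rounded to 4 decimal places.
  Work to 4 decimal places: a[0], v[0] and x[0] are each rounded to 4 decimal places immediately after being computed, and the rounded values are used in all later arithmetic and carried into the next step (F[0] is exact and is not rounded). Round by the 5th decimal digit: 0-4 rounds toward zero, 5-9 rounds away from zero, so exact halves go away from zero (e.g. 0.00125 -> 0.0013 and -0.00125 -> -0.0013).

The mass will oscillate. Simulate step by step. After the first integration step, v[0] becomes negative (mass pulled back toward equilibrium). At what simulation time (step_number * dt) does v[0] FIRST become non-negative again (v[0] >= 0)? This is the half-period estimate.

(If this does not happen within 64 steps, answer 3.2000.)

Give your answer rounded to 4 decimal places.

Step 0: x=[10.0000] v=[0.0000]
Step 1: x=[9.9950] v=[-0.1000]
Step 2: x=[9.9850] v=[-0.1998]
Step 3: x=[9.9700] v=[-0.2991]
Step 4: x=[9.9501] v=[-0.3976]
Step 5: x=[9.9253] v=[-0.4951]
Step 6: x=[9.8957] v=[-0.5914]
Step 7: x=[9.8614] v=[-0.6862]
Step 8: x=[9.8224] v=[-0.7793]
Step 9: x=[9.7789] v=[-0.8704]
Step 10: x=[9.7309] v=[-0.9593]
Step 11: x=[9.6786] v=[-1.0458]
Step 12: x=[9.6221] v=[-1.1297]
Step 13: x=[9.5616] v=[-1.2108]
Step 14: x=[9.4972] v=[-1.2889]
Step 15: x=[9.4290] v=[-1.3638]
Step 16: x=[9.3572] v=[-1.4353]
Step 17: x=[9.2820] v=[-1.5032]
Step 18: x=[9.2036] v=[-1.5673]
Step 19: x=[9.1222] v=[-1.6275]
Step 20: x=[9.0380] v=[-1.6836]
Step 21: x=[8.9512] v=[-1.7355]
Step 22: x=[8.8620] v=[-1.7831]
Step 23: x=[8.7707] v=[-1.8262]
Step 24: x=[8.6775] v=[-1.8647]
Step 25: x=[8.5826] v=[-1.8986]
Step 26: x=[8.4862] v=[-1.9277]
Step 27: x=[8.3886] v=[-1.9520]
Step 28: x=[8.2900] v=[-1.9714]
Step 29: x=[8.1907] v=[-1.9859]
Step 30: x=[8.0909] v=[-1.9954]
Step 31: x=[7.9909] v=[-1.9999]
Step 32: x=[7.8909] v=[-1.9994]
Step 33: x=[7.7912] v=[-1.9939]
Step 34: x=[7.6920] v=[-1.9835]
Step 35: x=[7.5936] v=[-1.9681]
Step 36: x=[7.4962] v=[-1.9478]
Step 37: x=[7.4001] v=[-1.9226]
Step 38: x=[7.3055] v=[-1.8926]
Step 39: x=[7.2126] v=[-1.8579]
Step 40: x=[7.1217] v=[-1.8185]
Step 41: x=[7.0330] v=[-1.7746]
Step 42: x=[6.9467] v=[-1.7263]
Step 43: x=[6.8630] v=[-1.6736]
Step 44: x=[6.7822] v=[-1.6168]
Step 45: x=[6.7044] v=[-1.5559]
Step 46: x=[6.6298] v=[-1.4911]
Step 47: x=[6.5587] v=[-1.4226]
Step 48: x=[6.4912] v=[-1.3505]
Step 49: x=[6.4274] v=[-1.2751]
Step 50: x=[6.3676] v=[-1.1965]
Step 51: x=[6.3119] v=[-1.1149]
Step 52: x=[6.2604] v=[-1.0305]
Step 53: x=[6.2132] v=[-0.9435]
Step 54: x=[6.1705] v=[-0.8542]
Step 55: x=[6.1324] v=[-0.7627]
Step 56: x=[6.0989] v=[-0.6693]
Step 57: x=[6.0702] v=[-0.5742]
Step 58: x=[6.0463] v=[-0.4777]
Step 59: x=[6.0273] v=[-0.3800]
Step 60: x=[6.0132] v=[-0.2814]
Step 61: x=[6.0041] v=[-0.1821]
Step 62: x=[6.0000] v=[-0.0823]
Step 63: x=[6.0009] v=[0.0177]
First v>=0 after going negative at step 63, time=3.1500

Answer: 3.1500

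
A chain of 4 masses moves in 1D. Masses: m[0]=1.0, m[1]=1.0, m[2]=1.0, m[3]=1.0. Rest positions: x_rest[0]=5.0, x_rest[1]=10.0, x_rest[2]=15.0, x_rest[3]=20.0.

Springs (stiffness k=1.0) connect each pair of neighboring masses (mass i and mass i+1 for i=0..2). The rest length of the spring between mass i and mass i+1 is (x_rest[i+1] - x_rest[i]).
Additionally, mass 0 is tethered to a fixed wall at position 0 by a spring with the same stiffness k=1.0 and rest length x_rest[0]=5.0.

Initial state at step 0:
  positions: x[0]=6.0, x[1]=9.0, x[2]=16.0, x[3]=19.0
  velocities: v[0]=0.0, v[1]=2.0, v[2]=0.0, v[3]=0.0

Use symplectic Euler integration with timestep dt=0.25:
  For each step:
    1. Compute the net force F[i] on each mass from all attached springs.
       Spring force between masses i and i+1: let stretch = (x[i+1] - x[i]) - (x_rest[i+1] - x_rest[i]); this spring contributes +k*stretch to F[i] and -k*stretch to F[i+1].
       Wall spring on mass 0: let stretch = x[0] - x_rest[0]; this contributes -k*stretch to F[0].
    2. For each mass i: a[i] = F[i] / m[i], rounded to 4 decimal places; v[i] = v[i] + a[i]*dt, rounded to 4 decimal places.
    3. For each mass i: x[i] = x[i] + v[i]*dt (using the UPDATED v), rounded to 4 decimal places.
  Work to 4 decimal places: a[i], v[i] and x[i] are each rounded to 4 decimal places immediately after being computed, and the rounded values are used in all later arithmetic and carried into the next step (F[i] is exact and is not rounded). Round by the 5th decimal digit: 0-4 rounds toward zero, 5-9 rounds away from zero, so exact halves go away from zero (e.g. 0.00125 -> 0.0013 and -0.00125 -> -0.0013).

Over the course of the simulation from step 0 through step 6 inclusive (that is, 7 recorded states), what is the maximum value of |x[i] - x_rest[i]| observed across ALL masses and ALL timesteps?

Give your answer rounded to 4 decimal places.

Answer: 2.5197

Derivation:
Step 0: x=[6.0000 9.0000 16.0000 19.0000] v=[0.0000 2.0000 0.0000 0.0000]
Step 1: x=[5.8125 9.7500 15.7500 19.1250] v=[-0.7500 3.0000 -1.0000 0.5000]
Step 2: x=[5.5078 10.6289 15.3359 19.3516] v=[-1.2188 3.5156 -1.6563 0.9063]
Step 3: x=[5.1789 11.4819 14.8786 19.6397] v=[-1.3155 3.4121 -1.8291 1.1524]
Step 4: x=[4.9203 12.1533 14.5066 19.9427] v=[-1.0345 2.6855 -1.4880 1.2121]
Step 5: x=[4.8062 12.5197 14.3273 20.2185] v=[-0.4563 1.4656 -0.7173 1.1031]
Step 6: x=[4.8738 12.5170 14.4032 20.4386] v=[0.2705 -0.0109 0.3036 0.8803]
Max displacement = 2.5197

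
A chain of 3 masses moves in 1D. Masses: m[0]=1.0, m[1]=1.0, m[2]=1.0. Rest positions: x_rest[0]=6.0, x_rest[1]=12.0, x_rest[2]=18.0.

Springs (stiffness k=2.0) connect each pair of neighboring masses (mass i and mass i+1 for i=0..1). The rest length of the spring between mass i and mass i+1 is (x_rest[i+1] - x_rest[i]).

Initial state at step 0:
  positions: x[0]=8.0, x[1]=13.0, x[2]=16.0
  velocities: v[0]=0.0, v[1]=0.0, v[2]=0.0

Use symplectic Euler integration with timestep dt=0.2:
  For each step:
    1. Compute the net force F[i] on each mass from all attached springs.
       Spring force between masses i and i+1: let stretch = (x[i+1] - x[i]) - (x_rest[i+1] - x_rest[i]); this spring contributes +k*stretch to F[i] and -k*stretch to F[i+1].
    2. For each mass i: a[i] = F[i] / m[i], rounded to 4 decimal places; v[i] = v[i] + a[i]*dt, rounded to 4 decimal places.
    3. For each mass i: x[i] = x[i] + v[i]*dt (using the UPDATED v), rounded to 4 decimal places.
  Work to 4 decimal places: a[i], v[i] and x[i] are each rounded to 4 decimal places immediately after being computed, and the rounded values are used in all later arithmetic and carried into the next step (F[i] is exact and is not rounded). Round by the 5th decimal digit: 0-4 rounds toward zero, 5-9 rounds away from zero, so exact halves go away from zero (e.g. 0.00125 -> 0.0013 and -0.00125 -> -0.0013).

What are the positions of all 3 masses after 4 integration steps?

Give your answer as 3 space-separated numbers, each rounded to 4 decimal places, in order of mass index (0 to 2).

Answer: 7.1281 11.9137 17.9582

Derivation:
Step 0: x=[8.0000 13.0000 16.0000] v=[0.0000 0.0000 0.0000]
Step 1: x=[7.9200 12.8400 16.2400] v=[-0.4000 -0.8000 1.2000]
Step 2: x=[7.7536 12.5584 16.6880] v=[-0.8320 -1.4080 2.2400]
Step 3: x=[7.4916 12.2228 17.2856] v=[-1.3101 -1.6781 2.9882]
Step 4: x=[7.1281 11.9137 17.9582] v=[-1.8176 -1.5455 3.3631]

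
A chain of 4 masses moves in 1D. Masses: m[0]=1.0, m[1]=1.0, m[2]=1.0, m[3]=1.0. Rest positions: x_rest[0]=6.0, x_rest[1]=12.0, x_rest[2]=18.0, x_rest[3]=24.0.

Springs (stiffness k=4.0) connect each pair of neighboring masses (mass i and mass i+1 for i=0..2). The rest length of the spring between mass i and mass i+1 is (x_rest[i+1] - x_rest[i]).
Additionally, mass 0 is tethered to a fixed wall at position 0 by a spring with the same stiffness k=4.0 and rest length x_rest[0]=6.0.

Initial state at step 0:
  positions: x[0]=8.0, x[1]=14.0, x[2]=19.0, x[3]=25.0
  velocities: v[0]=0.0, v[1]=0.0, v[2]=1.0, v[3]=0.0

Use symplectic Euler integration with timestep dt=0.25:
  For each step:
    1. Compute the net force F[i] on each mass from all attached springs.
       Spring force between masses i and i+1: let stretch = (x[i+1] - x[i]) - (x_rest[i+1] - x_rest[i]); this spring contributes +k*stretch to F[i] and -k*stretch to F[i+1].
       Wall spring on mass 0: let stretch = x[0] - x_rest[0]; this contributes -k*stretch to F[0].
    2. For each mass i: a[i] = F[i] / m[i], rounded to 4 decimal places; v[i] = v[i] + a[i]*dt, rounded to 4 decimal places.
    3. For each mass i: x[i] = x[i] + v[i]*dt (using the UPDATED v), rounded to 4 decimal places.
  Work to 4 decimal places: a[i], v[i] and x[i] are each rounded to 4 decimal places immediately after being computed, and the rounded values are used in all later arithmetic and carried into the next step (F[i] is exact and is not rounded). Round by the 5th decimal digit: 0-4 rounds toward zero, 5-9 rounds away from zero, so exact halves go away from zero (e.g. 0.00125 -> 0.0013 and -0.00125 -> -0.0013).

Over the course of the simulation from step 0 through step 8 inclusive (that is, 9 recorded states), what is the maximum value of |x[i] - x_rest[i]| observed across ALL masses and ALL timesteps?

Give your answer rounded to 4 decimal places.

Answer: 2.4696

Derivation:
Step 0: x=[8.0000 14.0000 19.0000 25.0000] v=[0.0000 0.0000 1.0000 0.0000]
Step 1: x=[7.5000 13.7500 19.5000 25.0000] v=[-2.0000 -1.0000 2.0000 0.0000]
Step 2: x=[6.6875 13.3750 19.9375 25.1250] v=[-3.2500 -1.5000 1.7500 0.5000]
Step 3: x=[5.8750 12.9688 20.0313 25.4531] v=[-3.2500 -1.6250 0.3750 1.3125]
Step 4: x=[5.3672 12.5547 19.7149 25.9258] v=[-2.0312 -1.6563 -1.2657 1.8907]
Step 5: x=[5.3145 12.1338 19.1612 26.3458] v=[-0.2109 -1.6836 -2.2150 1.6798]
Step 6: x=[5.6380 11.7649 18.6468 26.4696] v=[1.2939 -1.4755 -2.0578 0.4952]
Step 7: x=[6.0837 11.5848 18.3676 26.1377] v=[1.7828 -0.7205 -1.1169 -1.3276]
Step 8: x=[6.3838 11.7251 18.3352 25.3633] v=[1.2002 0.5612 -0.1296 -3.0977]
Max displacement = 2.4696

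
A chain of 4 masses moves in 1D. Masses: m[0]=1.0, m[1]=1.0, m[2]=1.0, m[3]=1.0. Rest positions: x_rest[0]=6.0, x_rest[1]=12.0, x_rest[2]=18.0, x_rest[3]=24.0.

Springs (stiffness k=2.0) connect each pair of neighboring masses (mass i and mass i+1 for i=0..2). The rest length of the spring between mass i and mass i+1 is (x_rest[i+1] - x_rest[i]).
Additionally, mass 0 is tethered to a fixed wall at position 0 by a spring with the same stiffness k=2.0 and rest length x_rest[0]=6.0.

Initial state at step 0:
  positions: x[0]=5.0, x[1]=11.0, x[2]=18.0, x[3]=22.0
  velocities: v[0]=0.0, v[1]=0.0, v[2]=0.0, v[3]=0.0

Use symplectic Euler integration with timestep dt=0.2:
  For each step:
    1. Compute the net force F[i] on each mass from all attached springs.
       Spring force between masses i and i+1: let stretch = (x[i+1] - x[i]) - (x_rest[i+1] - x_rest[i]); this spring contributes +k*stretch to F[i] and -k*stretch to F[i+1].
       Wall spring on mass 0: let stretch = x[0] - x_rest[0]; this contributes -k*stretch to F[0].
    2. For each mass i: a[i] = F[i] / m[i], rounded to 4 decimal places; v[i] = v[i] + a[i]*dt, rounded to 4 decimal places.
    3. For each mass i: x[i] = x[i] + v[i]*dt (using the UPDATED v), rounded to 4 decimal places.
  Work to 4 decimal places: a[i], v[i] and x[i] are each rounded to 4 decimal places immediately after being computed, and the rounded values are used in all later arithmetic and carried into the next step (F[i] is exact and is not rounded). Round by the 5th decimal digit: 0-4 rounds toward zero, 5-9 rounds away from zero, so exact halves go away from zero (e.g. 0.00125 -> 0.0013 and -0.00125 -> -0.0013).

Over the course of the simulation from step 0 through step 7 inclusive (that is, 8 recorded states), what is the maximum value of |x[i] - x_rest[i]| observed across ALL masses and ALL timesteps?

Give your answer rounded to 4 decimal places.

Answer: 2.0239

Derivation:
Step 0: x=[5.0000 11.0000 18.0000 22.0000] v=[0.0000 0.0000 0.0000 0.0000]
Step 1: x=[5.0800 11.0800 17.7600 22.1600] v=[0.4000 0.4000 -1.2000 0.8000]
Step 2: x=[5.2336 11.2144 17.3376 22.4480] v=[0.7680 0.6720 -2.1120 1.4400]
Step 3: x=[5.4470 11.3602 16.8342 22.8072] v=[1.0669 0.7290 -2.5171 1.7958]
Step 4: x=[5.6977 11.4709 16.3707 23.1685] v=[1.2534 0.5533 -2.3175 1.8066]
Step 5: x=[5.9544 11.5117 16.0590 23.4660] v=[1.2836 0.2039 -1.5583 1.4875]
Step 6: x=[6.1794 11.4717 15.9761 23.6509] v=[1.1248 -0.2001 -0.4144 0.9247]
Step 7: x=[6.3334 11.3686 16.1469 23.7019] v=[0.7700 -0.5153 0.8538 0.2548]
Max displacement = 2.0239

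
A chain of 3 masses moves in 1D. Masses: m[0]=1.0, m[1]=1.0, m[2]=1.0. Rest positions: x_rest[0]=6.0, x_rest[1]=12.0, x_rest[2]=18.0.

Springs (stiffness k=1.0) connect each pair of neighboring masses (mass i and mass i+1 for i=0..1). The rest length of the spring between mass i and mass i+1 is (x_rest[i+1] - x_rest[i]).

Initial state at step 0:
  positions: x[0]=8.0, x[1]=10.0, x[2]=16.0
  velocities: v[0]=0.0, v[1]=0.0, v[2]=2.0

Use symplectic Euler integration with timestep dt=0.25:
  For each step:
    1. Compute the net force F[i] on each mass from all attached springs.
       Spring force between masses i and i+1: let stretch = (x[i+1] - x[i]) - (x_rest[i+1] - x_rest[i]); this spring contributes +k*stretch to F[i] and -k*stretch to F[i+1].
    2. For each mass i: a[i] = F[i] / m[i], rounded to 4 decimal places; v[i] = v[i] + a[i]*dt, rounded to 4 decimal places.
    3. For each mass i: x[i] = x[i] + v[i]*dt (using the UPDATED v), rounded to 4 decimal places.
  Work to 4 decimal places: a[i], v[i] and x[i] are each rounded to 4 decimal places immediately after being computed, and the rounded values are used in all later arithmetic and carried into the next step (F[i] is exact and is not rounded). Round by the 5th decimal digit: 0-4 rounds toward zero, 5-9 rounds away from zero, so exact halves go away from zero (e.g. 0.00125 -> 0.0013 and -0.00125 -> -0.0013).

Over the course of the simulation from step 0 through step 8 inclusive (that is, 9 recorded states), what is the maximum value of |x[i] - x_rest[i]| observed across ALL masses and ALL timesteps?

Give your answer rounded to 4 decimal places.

Step 0: x=[8.0000 10.0000 16.0000] v=[0.0000 0.0000 2.0000]
Step 1: x=[7.7500 10.2500 16.5000] v=[-1.0000 1.0000 2.0000]
Step 2: x=[7.2813 10.7344 16.9844] v=[-1.8750 1.9375 1.9375]
Step 3: x=[6.6534 11.3936 17.4532] v=[-2.5117 2.6367 1.8750]
Step 4: x=[5.9467 12.1353 17.9182] v=[-2.8267 2.9666 1.8601]
Step 5: x=[5.2518 12.8516 18.3968] v=[-2.7796 2.8652 1.9144]
Step 6: x=[4.6569 13.4395 18.9038] v=[-2.3797 2.3516 2.0281]
Step 7: x=[4.2359 13.8200 19.4443] v=[-1.6841 1.5220 2.1620]
Step 8: x=[4.0389 13.9530 20.0083] v=[-0.7881 0.5321 2.2559]
Max displacement = 2.0083

Answer: 2.0083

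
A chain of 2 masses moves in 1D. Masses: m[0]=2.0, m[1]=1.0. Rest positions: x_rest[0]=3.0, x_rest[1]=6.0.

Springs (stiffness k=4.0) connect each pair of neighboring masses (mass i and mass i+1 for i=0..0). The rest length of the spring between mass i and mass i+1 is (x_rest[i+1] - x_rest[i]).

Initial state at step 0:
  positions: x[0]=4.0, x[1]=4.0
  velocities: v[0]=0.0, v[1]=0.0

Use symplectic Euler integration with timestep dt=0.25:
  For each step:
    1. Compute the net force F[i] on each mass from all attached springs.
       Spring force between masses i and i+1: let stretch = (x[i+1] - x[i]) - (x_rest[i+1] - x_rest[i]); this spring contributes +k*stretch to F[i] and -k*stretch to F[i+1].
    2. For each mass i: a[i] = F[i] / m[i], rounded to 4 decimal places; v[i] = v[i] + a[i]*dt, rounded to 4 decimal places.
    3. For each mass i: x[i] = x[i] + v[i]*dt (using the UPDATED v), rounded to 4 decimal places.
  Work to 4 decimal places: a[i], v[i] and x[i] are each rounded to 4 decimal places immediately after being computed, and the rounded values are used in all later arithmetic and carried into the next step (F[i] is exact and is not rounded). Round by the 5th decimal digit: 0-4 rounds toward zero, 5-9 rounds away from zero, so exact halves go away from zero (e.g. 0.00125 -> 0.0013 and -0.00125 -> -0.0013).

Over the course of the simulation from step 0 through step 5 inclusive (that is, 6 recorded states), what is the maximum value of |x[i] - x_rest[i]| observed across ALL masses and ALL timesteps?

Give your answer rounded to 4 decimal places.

Step 0: x=[4.0000 4.0000] v=[0.0000 0.0000]
Step 1: x=[3.6250 4.7500] v=[-1.5000 3.0000]
Step 2: x=[3.0156 5.9688] v=[-2.4375 4.8750]
Step 3: x=[2.4004 7.1993] v=[-2.4609 4.9218]
Step 4: x=[2.0100 7.9800] v=[-1.5615 3.1229]
Step 5: x=[1.9909 8.0182] v=[-0.0765 0.1529]
Max displacement = 2.0182

Answer: 2.0182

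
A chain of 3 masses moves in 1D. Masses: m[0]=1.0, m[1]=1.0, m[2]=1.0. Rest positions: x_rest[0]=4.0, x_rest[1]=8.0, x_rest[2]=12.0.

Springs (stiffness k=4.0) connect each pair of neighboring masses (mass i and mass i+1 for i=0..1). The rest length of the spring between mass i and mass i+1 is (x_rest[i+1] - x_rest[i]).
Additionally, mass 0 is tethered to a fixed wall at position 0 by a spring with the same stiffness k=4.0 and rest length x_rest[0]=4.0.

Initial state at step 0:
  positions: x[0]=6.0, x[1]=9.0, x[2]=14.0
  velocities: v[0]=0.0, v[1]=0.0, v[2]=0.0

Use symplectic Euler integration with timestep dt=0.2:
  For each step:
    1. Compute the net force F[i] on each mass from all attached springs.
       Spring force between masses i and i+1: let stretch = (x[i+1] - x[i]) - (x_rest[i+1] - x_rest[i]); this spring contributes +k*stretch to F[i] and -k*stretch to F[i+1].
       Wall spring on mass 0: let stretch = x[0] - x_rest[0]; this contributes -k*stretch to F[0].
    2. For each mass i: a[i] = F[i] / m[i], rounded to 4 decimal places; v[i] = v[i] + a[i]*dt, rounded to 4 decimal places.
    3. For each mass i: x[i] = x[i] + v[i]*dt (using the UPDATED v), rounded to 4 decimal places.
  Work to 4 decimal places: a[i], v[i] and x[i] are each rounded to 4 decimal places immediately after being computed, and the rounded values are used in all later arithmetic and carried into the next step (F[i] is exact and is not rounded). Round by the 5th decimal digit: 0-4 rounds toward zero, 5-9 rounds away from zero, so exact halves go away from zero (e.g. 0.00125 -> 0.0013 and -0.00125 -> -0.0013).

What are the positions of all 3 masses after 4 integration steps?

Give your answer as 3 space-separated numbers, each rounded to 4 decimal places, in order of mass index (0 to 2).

Answer: 3.6330 9.8438 13.2615

Derivation:
Step 0: x=[6.0000 9.0000 14.0000] v=[0.0000 0.0000 0.0000]
Step 1: x=[5.5200 9.3200 13.8400] v=[-2.4000 1.6000 -0.8000]
Step 2: x=[4.7648 9.7552 13.5968] v=[-3.7760 2.1760 -1.2160]
Step 3: x=[4.0457 10.0066 13.3789] v=[-3.5955 1.2570 -1.0893]
Step 4: x=[3.6330 9.8438 13.2615] v=[-2.0633 -0.8139 -0.5871]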